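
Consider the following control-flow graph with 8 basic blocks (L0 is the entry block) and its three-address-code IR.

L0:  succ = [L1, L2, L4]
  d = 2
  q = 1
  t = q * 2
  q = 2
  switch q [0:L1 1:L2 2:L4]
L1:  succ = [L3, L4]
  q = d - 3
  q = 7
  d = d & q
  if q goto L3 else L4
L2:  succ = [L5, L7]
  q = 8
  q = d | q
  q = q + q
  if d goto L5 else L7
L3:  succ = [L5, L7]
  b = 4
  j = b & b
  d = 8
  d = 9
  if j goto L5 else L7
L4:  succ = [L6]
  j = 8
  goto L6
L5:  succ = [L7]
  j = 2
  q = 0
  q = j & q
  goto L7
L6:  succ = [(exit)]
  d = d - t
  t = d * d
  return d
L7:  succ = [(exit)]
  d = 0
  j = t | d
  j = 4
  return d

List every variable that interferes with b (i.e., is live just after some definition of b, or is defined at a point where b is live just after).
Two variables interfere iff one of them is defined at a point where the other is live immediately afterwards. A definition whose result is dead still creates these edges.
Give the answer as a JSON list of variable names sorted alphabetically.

Answer: ["t"]

Derivation:
Block summaries:
  L0: {d,q,t} / ∅
  L1: {d,q} / {d}
  L2: {q} / {d}
  L3: {b,d,j} / ∅
  L4: {j} / ∅
  L5: {j,q} / ∅
  L6: {d,t} / {d,t}
  L7: {d,j} / {t}

Live sets:
  L0 li=∅ lo={d,t}
  L1 li={d,t} lo={d,t}
  L2 li={d,t} lo={t}
  L3 li={t} lo={t}
  L4 li={d,t} lo={d,t}
  L5 li={t} lo={t}
  L6 li={d,t} lo=∅
  L7 li={t} lo=∅

Conflict graph:
  b↔{t}
  d↔{j,q,t}
  j↔{d,q,t}
  q↔{d,j,t}
  t↔{b,d,j,q}

N(b) = ["t"]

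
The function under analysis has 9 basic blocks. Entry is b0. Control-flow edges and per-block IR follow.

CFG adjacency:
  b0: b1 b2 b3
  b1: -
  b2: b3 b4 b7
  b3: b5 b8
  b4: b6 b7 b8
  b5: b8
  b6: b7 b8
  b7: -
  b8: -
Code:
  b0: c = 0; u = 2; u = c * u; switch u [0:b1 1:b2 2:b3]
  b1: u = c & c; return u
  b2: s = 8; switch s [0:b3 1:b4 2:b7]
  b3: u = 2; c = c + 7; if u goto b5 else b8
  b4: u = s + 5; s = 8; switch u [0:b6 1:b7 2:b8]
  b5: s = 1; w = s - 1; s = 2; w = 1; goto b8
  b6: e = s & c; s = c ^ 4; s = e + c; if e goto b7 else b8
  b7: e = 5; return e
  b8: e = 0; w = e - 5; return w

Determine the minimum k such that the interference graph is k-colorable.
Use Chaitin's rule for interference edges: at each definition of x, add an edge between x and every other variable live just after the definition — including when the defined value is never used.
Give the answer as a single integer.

Block summaries:
  b0 def {c,u} use ∅
  b1 def {u} use {c}
  b2 def {s} use ∅
  b3 def {c,u} use {c}
  b4 def {s,u} use {s}
  b5 def {s,w} use ∅
  b6 def {e,s} use {c,s}
  b7 def {e} use ∅
  b8 def {e,w} use ∅

Live sets:
  b0: in=∅ out={c}
  b1: in={c} out=∅
  b2: in={c} out={c,s}
  b3: in={c} out=∅
  b4: in={c,s} out={c,s}
  b5: in=∅ out=∅
  b6: in={c,s} out=∅
  b7: in=∅ out=∅
  b8: in=∅ out=∅

Interfere edges:
  c — {e,s,u}
  e — {c,s}
  s — {c,e,u}
  u — {c,s}
  w — ∅

Colouring:
  {c,e,s} pairwise interfere (3-clique) ⇒ χ ≥ 3
  3-colouring: R0={c,w}  R1={s}  R2={e,u}
  χ = 3

Answer: 3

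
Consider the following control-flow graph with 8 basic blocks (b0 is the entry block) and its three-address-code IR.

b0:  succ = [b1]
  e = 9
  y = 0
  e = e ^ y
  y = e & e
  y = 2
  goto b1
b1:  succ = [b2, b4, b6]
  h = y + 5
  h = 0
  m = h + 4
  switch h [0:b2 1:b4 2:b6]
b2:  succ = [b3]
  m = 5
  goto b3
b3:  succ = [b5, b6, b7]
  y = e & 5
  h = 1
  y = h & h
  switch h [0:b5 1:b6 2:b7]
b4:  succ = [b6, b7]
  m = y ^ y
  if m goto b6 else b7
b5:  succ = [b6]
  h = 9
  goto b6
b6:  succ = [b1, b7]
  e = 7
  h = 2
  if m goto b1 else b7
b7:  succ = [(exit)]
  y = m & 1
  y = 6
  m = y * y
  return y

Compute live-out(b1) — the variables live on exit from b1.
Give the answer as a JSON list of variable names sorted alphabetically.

Per-block:
  b0: {e,y} / ∅
  b1: {h,m} / {y}
  b2: {m} / ∅
  b3: {h,y} / {e}
  b4: {m} / {y}
  b5: {h} / ∅
  b6: {e,h} / {m}
  b7: {m,y} / {m}

Backward fixpoint:
  live b0: ∅→{e,y}
  live b1: {e,y}→{e,m,y}
  live b2: {e}→{e,m}
  live b3: {e,m}→{m,y}
  live b4: {y}→{m,y}
  live b5: {m,y}→{m,y}
  live b6: {m,y}→{e,m,y}
  live b7: {m}→∅

live-out(b1) = ["e", "m", "y"]

Answer: ["e", "m", "y"]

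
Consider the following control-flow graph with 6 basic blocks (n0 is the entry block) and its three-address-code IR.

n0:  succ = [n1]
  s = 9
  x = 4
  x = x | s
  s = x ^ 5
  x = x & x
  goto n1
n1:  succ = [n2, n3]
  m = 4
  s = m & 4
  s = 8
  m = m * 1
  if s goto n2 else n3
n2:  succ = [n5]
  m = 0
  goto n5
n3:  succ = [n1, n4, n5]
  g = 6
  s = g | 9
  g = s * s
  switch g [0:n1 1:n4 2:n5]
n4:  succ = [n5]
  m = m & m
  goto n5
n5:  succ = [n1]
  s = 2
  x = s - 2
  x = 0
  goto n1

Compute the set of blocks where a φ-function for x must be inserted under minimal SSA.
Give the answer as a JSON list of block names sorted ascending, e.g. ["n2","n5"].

idom tree: n1←n0 n2←n1 n3←n1 n4←n3 n5←n1
Dom∩ at merges:
  n1: preds {n0,n3,n5}: {n0} ∩ {n0,n1,n3} ∩ {n0,n1,n5} = {n0}; idom=n0
  n5: preds {n2,n3,n4}: {n0,n1,n2} ∩ {n0,n1,n3} ∩ {n0,n1,n3,n4} = {n0,n1}; idom=n1

DF derivation:
  n1←n0: walk · to n0
  n1←n3: walk n3→n1 to n0
  n1←n5: walk n5→n1 to n0
  n5←n2: walk n2 to n1
  n5←n3: walk n3 to n1
  n5←n4: walk n4→n3 to n1
  n0 → ∅
  n1 → {n1}
  n2 → {n5}
  n3 → {n1,n5}
  n4 → {n5}
  n5 → {n1}

φ for x: defs {n0,n5}
  DF⁺ = {n1}

Answer: ["n1"]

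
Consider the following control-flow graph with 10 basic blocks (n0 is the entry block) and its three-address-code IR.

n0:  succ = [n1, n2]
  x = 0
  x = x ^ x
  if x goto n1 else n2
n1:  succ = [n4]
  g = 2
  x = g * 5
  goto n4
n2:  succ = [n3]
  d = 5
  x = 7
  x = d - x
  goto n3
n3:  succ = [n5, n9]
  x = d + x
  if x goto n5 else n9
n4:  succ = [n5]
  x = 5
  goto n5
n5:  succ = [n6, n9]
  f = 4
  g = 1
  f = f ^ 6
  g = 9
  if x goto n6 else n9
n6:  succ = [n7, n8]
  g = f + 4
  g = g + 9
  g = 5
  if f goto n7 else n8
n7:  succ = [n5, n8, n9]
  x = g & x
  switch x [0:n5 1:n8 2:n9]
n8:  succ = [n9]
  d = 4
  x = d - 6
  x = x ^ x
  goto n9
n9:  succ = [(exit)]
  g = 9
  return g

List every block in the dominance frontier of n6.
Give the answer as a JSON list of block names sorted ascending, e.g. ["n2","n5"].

idom tree: n1←n0 n2←n0 n3←n2 n4←n1 n5←n0 n6←n5 n7←n6 n8←n6 n9←n0
Join-block Dom:
  n5: preds {n3,n4,n7}: {n0,n2,n3} ∩ {n0,n1,n4} ∩ {n0,n5,n6,n7} = {n0}; idom=n0
  n8: preds {n6,n7}: {n0,n5,n6} ∩ {n0,n5,n6,n7} = {n0,n5,n6}; idom=n6
  n9: preds {n3,n5,n7,n8}: {n0,n2,n3} ∩ {n0,n5} ∩ {n0,n5,n6,n7} ∩ {n0,n5,n6,n8} = {n0}; idom=n0

DF derivation:
  n5←n3: walk n3→n2 to n0
  n5←n4: walk n4→n1 to n0
  n5←n7: walk n7→n6→n5 to n0
  n8←n6: walk · to n6
  n8←n7: walk n7 to n6
  n9←n3: walk n3→n2 to n0
  n9←n5: walk n5 to n0
  n9←n7: walk n7→n6→n5 to n0
  n9←n8: walk n8→n6→n5 to n0
  n0 → ∅
  n1 → {n5}
  n2 → {n5,n9}
  n3 → {n5,n9}
  n4 → {n5}
  n5 → {n5,n9}
  n6 → {n5,n9}
  n7 → {n5,n8,n9}
  n8 → {n9}
  n9 → ∅

DF(n6) = ["n5", "n9"]

Answer: ["n5", "n9"]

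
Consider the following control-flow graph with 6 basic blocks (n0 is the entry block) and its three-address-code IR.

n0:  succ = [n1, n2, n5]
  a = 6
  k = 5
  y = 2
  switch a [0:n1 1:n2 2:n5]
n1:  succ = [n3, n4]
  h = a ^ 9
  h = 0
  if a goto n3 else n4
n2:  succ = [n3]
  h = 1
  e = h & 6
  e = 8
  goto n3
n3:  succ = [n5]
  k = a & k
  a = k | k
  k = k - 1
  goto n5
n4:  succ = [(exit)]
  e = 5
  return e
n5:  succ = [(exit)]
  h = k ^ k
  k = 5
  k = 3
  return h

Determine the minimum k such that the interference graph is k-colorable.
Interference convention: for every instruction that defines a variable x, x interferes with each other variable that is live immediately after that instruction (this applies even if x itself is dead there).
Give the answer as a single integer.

Block summaries:
  n0: {a,k,y} / ∅
  n1: {h} / {a}
  n2: {e,h} / ∅
  n3: {a,k} / {a,k}
  n4: {e} / ∅
  n5: {h,k} / {k}

Liveness:
  live n0: ∅→{a,k}
  live n1: {a,k}→{a,k}
  live n2: {a,k}→{a,k}
  live n3: {a,k}→{k}
  live n4: ∅→∅
  live n5: {k}→∅

Conflict graph:
  a — {e,h,k,y}
  e — {a,k}
  h — {a,k}
  k — {a,e,h,y}
  y — {a,k}

Registers:
  clique {a,e,k} ⇒ need ≥ 3
  3-colouring: r0={a}  r1={k}  r2={e,h,y}
  χ = 3

Answer: 3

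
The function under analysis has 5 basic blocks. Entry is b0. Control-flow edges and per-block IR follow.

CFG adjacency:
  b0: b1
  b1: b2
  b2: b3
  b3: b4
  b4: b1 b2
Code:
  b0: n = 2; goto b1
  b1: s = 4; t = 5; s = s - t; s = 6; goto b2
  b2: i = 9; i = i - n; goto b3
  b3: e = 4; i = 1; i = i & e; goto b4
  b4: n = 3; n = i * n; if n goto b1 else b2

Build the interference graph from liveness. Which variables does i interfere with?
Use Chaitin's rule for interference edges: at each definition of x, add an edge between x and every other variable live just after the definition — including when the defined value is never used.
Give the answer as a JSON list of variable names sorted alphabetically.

Answer: ["e", "n"]

Analysis:
Block summaries:
  b0 def {n} use ∅
  b1 def {s,t} use ∅
  b2 def {i} use {n}
  b3 def {e,i} use ∅
  b4 def {n} use {i}

Backward fixpoint:
  b0: in=∅ out={n}
  b1: in={n} out={n}
  b2: in={n} out=∅
  b3: in=∅ out={i}
  b4: in={i} out={n}

Interference:
  e — {i}
  i — {e,n}
  n — {i,s,t}
  s — {n,t}
  t — {n,s}

N(i) = ["e", "n"]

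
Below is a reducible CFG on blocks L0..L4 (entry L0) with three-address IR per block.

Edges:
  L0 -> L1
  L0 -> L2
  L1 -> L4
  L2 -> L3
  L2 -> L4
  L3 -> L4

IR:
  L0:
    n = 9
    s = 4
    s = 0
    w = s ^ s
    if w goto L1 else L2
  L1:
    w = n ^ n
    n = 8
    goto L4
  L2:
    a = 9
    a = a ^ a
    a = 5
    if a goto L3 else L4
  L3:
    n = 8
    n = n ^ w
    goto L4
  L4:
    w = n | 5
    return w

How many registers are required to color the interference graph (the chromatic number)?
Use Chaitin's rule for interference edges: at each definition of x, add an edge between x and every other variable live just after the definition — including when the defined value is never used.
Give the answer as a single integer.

Block summaries:
  L0: def={n,s,w} ue=∅
  L1: def={n,w} ue={n}
  L2: def={a} ue=∅
  L3: def={n} ue={w}
  L4: def={w} ue={n}

Backward fixpoint:
  L0 li=∅ lo={n,w}
  L1 li={n} lo={n}
  L2 li={n,w} lo={n,w}
  L3 li={w} lo={n}
  L4 li={n} lo=∅

Conflict graph:
  a: {n,w}
  n: {a,s,w}
  s: {n}
  w: {a,n}

Colouring:
  lower bound: {a,n,w} mutually conflict ⇒ χ ≥ 3
  3-colouring: c0={n}  c1={a,s}  c2={w}
  χ = 3

Answer: 3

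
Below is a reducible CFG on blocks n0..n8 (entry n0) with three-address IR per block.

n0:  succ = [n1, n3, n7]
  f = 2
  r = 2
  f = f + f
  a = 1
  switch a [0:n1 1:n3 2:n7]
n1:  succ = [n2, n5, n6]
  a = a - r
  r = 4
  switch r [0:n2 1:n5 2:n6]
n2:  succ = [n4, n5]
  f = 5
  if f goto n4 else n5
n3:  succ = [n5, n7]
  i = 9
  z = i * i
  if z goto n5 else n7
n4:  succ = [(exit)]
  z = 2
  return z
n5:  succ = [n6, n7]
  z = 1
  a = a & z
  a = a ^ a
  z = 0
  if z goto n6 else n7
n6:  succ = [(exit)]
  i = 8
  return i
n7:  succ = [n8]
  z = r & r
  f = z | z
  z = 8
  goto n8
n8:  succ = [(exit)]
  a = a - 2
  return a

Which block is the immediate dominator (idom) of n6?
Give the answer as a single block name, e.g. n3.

idom tree: n1←n0 n2←n1 n3←n0 n4←n2 n5←n0 n6←n0 n7←n0 n8←n7
Dom at joins:
  n5: preds {n1,n2,n3}: {n0,n1} ∩ {n0,n1,n2} ∩ {n0,n3} = {n0}; idom=n0
  n6: preds {n1,n5}: {n0,n1} ∩ {n0,n5} = {n0}; idom=n0
  n7: preds {n0,n3,n5}: {n0} ∩ {n0,n3} ∩ {n0,n5} = {n0}; idom=n0

idom(n6) = n0

Answer: n0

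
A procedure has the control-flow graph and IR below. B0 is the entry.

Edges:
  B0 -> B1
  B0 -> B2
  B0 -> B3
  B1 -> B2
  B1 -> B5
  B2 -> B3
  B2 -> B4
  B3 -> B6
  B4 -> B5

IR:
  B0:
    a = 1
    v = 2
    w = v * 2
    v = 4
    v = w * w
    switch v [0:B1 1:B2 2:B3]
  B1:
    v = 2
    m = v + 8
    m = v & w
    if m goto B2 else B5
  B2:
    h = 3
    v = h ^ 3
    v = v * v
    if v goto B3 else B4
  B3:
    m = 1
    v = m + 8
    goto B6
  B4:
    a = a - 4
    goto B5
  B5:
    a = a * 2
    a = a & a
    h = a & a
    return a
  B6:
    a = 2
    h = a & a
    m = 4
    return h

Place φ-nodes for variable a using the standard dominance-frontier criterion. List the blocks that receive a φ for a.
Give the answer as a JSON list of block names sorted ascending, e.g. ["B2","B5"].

idom tree: B1←B0 B2←B0 B3←B0 B4←B2 B5←B0 B6←B3
Dom at joins:
  B2: preds {B0,B1}: {B0} ∩ {B0,B1} = {B0}; idom=B0
  B3: preds {B0,B2}: {B0} ∩ {B0,B2} = {B0}; idom=B0
  B5: preds {B1,B4}: {B0,B1} ∩ {B0,B2,B4} = {B0}; idom=B0

DF walk-up:
  join B2 pred B0: · stop@B0
  join B2 pred B1: B1 stop@B0
  join B3 pred B0: · stop@B0
  join B3 pred B2: B2 stop@B0
  join B5 pred B1: B1 stop@B0
  join B5 pred B4: B4→B2 stop@B0
  B0: DF=∅
  B1: DF={B2,B5}
  B2: DF={B3,B5}
  B3: DF=∅
  B4: DF={B5}
  B5: DF=∅
  B6: DF=∅

φ for a: defs {B0,B4,B5,B6}
  DF⁺ = {B5}

Answer: ["B5"]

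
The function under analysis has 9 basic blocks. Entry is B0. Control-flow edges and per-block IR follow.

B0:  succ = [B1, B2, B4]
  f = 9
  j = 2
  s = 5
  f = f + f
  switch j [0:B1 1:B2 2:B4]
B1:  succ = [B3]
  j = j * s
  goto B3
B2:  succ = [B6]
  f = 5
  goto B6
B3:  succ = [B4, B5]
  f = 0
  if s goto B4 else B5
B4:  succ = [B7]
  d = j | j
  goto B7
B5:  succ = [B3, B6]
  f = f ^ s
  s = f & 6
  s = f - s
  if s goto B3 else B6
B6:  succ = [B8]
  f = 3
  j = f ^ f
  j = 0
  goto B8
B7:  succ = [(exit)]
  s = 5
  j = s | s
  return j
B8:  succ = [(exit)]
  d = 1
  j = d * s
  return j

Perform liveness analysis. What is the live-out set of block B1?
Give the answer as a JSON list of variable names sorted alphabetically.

Per-block:
  B0: {f,j,s} / ∅
  B1: {j} / {j,s}
  B2: {f} / ∅
  B3: {f} / {s}
  B4: {d} / {j}
  B5: {f,s} / {f,s}
  B6: {f,j} / ∅
  B7: {j,s} / ∅
  B8: {d,j} / {s}

Live sets:
  live B0: ∅→{j,s}
  live B1: {j,s}→{j,s}
  live B2: {s}→{s}
  live B3: {j,s}→{f,j,s}
  live B4: {j}→∅
  live B5: {f,j,s}→{j,s}
  live B6: {s}→{s}
  live B7: ∅→∅
  live B8: {s}→∅

live-out(B1) = ["j", "s"]

Answer: ["j", "s"]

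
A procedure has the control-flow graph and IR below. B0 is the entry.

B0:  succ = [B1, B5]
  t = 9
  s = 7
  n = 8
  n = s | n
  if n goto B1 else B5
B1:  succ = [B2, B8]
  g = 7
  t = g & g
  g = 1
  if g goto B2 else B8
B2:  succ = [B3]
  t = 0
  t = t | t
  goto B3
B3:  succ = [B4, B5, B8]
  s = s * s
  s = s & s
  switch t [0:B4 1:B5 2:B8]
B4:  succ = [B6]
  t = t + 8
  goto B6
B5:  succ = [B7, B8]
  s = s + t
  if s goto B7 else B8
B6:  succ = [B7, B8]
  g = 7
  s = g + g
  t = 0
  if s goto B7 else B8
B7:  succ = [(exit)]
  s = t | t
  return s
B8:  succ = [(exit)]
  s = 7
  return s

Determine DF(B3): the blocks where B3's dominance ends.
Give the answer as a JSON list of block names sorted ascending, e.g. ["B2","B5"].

idom tree: B1←B0 B2←B1 B3←B2 B4←B3 B5←B0 B6←B4 B7←B0 B8←B0
Dom at joins:
  B5: preds {B0,B3}: {B0} ∩ {B0,B1,B2,B3} = {B0}; idom=B0
  B7: preds {B5,B6}: {B0,B5} ∩ {B0,B1,B2,B3,B4,B6} = {B0}; idom=B0
  B8: preds {B1,B3,B5,B6}: {B0,B1} ∩ {B0,B1,B2,B3} ∩ {B0,B5} ∩ {B0,B1,B2,B3,B4,B6} = {B0}; idom=B0

DF derivation:
  join B5 pred B0: · stop@B0
  join B5 pred B3: B3→B2→B1 stop@B0
  join B7 pred B5: B5 stop@B0
  join B7 pred B6: B6→B4→B3→B2→B1 stop@B0
  join B8 pred B1: B1 stop@B0
  join B8 pred B3: B3→B2→B1 stop@B0
  join B8 pred B5: B5 stop@B0
  join B8 pred B6: B6→B4→B3→B2→B1 stop@B0
  DF(B0)=∅
  DF(B1)={B5,B7,B8}
  DF(B2)={B5,B7,B8}
  DF(B3)={B5,B7,B8}
  DF(B4)={B7,B8}
  DF(B5)={B7,B8}
  DF(B6)={B7,B8}
  DF(B7)=∅
  DF(B8)=∅

DF(B3) = ["B5", "B7", "B8"]

Answer: ["B5", "B7", "B8"]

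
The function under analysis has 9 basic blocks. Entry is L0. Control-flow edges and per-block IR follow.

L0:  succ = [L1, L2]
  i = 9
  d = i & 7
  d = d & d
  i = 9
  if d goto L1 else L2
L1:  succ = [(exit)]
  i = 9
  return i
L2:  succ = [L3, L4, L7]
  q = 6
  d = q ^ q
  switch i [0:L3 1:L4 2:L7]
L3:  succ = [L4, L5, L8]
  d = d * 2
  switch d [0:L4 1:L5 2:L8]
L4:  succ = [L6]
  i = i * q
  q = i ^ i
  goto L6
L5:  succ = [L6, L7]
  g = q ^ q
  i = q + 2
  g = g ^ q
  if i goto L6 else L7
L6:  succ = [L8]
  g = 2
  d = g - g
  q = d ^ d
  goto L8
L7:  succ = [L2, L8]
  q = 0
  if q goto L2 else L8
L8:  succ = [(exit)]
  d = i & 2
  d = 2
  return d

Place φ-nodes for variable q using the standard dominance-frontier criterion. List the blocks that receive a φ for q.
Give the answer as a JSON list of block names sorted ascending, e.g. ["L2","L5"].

Answer: ["L2", "L6", "L8"]

Working:
idom tree: L1←L0 L2←L0 L3←L2 L4←L2 L5←L3 L6←L2 L7←L2 L8←L2
Dom∩ at merges:
  L2: preds {L0,L7}: {L0} ∩ {L0,L2,L7} = {L0}; idom=L0
  L4: preds {L2,L3}: {L0,L2} ∩ {L0,L2,L3} = {L0,L2}; idom=L2
  L6: preds {L4,L5}: {L0,L2,L4} ∩ {L0,L2,L3,L5} = {L0,L2}; idom=L2
  L7: preds {L2,L5}: {L0,L2} ∩ {L0,L2,L3,L5} = {L0,L2}; idom=L2
  L8: preds {L3,L6,L7}: {L0,L2,L3} ∩ {L0,L2,L6} ∩ {L0,L2,L7} = {L0,L2}; idom=L2

Frontier:
  join L2 pred L0: · stop@L0
  join L2 pred L7: L7→L2 stop@L0
  join L4 pred L2: · stop@L2
  join L4 pred L3: L3 stop@L2
  join L6 pred L4: L4 stop@L2
  join L6 pred L5: L5→L3 stop@L2
  join L7 pred L2: · stop@L2
  join L7 pred L5: L5→L3 stop@L2
  join L8 pred L3: L3 stop@L2
  join L8 pred L6: L6 stop@L2
  join L8 pred L7: L7 stop@L2
  DF(L0)=∅
  DF(L1)=∅
  DF(L2)={L2}
  DF(L3)={L4,L6,L7,L8}
  DF(L4)={L6}
  DF(L5)={L6,L7}
  DF(L6)={L8}
  DF(L7)={L2,L8}
  DF(L8)=∅

φ for q: defs {L2,L4,L6,L7}
  DF⁺ = {L2,L6,L8}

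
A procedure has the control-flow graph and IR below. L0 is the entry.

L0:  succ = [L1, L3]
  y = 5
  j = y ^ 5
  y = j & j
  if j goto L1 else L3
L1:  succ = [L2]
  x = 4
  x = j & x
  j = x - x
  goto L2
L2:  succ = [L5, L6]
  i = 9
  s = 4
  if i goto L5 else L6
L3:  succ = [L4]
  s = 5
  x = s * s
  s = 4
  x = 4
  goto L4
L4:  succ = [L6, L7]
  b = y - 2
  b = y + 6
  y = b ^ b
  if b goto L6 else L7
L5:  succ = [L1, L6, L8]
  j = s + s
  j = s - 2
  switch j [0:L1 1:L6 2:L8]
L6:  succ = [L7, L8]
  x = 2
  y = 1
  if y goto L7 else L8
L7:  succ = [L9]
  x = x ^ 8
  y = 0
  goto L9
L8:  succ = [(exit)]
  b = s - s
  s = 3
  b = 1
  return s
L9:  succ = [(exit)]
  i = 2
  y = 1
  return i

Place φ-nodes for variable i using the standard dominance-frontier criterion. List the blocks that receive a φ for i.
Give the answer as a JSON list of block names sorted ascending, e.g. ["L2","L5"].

Answer: ["L1", "L6", "L7", "L8"]

Analysis:
idom tree: L1←L0 L2←L1 L3←L0 L4←L3 L5←L2 L6←L0 L7←L0 L8←L0 L9←L7
Dom∩ at merges:
  L1: preds {L0,L5}: {L0} ∩ {L0,L1,L2,L5} = {L0}; idom=L0
  L6: preds {L2,L4,L5}: {L0,L1,L2} ∩ {L0,L3,L4} ∩ {L0,L1,L2,L5} = {L0}; idom=L0
  L7: preds {L4,L6}: {L0,L3,L4} ∩ {L0,L6} = {L0}; idom=L0
  L8: preds {L5,L6}: {L0,L1,L2,L5} ∩ {L0,L6} = {L0}; idom=L0

DF walk-up:
  L1←L0: walk · to L0
  L1←L5: walk L5→L2→L1 to L0
  L6←L2: walk L2→L1 to L0
  L6←L4: walk L4→L3 to L0
  L6←L5: walk L5→L2→L1 to L0
  L7←L4: walk L4→L3 to L0
  L7←L6: walk L6 to L0
  L8←L5: walk L5→L2→L1 to L0
  L8←L6: walk L6 to L0
  L0: DF=∅
  L1: DF={L1,L6,L8}
  L2: DF={L1,L6,L8}
  L3: DF={L6,L7}
  L4: DF={L6,L7}
  L5: DF={L1,L6,L8}
  L6: DF={L7,L8}
  L7: DF=∅
  L8: DF=∅
  L9: DF=∅

φ for i: defs {L2,L9}
  DF⁺ = {L1,L6,L7,L8}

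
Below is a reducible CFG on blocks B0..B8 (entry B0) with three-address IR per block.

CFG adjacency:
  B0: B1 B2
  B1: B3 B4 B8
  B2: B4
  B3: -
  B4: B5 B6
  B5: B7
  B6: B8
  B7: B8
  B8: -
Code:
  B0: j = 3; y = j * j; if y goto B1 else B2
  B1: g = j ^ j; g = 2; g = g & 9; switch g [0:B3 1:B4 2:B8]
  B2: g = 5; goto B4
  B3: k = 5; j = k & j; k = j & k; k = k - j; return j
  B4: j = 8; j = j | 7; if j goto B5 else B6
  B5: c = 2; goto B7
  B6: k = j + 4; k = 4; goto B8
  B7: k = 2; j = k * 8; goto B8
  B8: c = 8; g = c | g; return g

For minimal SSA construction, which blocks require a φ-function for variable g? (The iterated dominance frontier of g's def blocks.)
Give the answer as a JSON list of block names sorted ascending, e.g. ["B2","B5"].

Answer: ["B4", "B8"]

Derivation:
idom tree: B1←B0 B2←B0 B3←B1 B4←B0 B5←B4 B6←B4 B7←B5 B8←B0
Dom∩ at merges:
  B4: preds {B1,B2}: {B0,B1} ∩ {B0,B2} = {B0}; idom=B0
  B8: preds {B1,B6,B7}: {B0,B1} ∩ {B0,B4,B6} ∩ {B0,B4,B5,B7} = {B0}; idom=B0

DF walk-up:
  B4←B1: walk B1 to B0
  B4←B2: walk B2 to B0
  B8←B1: walk B1 to B0
  B8←B6: walk B6→B4 to B0
  B8←B7: walk B7→B5→B4 to B0
  B0: DF=∅
  B1: DF={B4,B8}
  B2: DF={B4}
  B3: DF=∅
  B4: DF={B8}
  B5: DF={B8}
  B6: DF={B8}
  B7: DF={B8}
  B8: DF=∅

φ for g: defs {B1,B2,B8}
  DF⁺ = {B4,B8}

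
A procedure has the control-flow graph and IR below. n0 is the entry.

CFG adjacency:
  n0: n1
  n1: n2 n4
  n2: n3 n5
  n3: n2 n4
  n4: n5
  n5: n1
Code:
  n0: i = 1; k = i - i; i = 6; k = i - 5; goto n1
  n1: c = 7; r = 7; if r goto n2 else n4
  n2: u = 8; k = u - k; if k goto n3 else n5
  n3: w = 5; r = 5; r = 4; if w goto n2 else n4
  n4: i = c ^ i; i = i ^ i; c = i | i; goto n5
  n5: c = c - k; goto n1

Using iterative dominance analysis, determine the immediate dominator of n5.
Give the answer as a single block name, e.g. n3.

Answer: n1

Derivation:
idom tree: n1←n0 n2←n1 n3←n2 n4←n1 n5←n1
Join-block Dom:
  n1: preds {n0,n5}: {n0} ∩ {n0,n1,n5} = {n0}; idom=n0
  n2: preds {n1,n3}: {n0,n1} ∩ {n0,n1,n2,n3} = {n0,n1}; idom=n1
  n4: preds {n1,n3}: {n0,n1} ∩ {n0,n1,n2,n3} = {n0,n1}; idom=n1
  n5: preds {n2,n4}: {n0,n1,n2} ∩ {n0,n1,n4} = {n0,n1}; idom=n1

idom(n5) = n1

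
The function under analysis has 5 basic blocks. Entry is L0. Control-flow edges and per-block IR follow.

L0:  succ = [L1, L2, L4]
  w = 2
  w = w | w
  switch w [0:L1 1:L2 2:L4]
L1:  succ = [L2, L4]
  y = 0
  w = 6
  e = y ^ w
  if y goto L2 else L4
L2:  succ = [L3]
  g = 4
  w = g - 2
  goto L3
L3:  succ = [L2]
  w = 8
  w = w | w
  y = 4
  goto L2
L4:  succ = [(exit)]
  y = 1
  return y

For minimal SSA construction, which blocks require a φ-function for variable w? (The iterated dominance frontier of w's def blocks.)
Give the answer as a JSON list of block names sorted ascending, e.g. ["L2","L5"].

Answer: ["L2", "L4"]

Working:
idom tree: L1←L0 L2←L0 L3←L2 L4←L0
Dom at joins:
  L2: preds {L0,L1,L3}: {L0} ∩ {L0,L1} ∩ {L0,L2,L3} = {L0}; idom=L0
  L4: preds {L0,L1}: {L0} ∩ {L0,L1} = {L0}; idom=L0

DF walk-up:
  join L2 pred L0: · stop@L0
  join L2 pred L1: L1 stop@L0
  join L2 pred L3: L3→L2 stop@L0
  join L4 pred L0: · stop@L0
  join L4 pred L1: L1 stop@L0
  L0: DF=∅
  L1: DF={L2,L4}
  L2: DF={L2}
  L3: DF={L2}
  L4: DF=∅

φ for w: defs {L0,L1,L2,L3}
  DF⁺ = {L2,L4}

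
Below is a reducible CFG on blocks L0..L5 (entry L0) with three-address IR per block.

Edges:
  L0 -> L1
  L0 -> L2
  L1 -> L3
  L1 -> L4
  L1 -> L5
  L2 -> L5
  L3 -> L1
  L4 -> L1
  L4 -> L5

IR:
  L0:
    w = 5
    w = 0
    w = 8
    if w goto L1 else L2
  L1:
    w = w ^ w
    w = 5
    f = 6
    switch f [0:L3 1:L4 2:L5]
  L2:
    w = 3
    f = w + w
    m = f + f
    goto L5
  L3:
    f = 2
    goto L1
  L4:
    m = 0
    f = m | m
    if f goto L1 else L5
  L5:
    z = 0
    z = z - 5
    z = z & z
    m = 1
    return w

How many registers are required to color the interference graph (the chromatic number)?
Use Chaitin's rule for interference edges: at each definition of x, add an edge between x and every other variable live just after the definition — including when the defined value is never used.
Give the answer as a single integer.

Answer: 2

Working:
Block summaries:
  L0 def {w} use ∅
  L1 def {f,w} use {w}
  L2 def {f,m,w} use ∅
  L3 def {f} use ∅
  L4 def {f,m} use ∅
  L5 def {m,z} use {w}

Live sets:
  live L0: ∅→{w}
  live L1: {w}→{w}
  live L2: ∅→{w}
  live L3: {w}→{w}
  live L4: {w}→{w}
  live L5: {w}→∅

Interfere edges:
  f: {w}
  m: {w}
  w: {f,m,z}
  z: {w}

Registers:
  {f,w} pairwise interfere (2-clique) ⇒ χ ≥ 2
  assign f→R1 m→R1 w→R0 z→R1 — no edge inside a register ⇒ χ ≤ 2
  χ = 2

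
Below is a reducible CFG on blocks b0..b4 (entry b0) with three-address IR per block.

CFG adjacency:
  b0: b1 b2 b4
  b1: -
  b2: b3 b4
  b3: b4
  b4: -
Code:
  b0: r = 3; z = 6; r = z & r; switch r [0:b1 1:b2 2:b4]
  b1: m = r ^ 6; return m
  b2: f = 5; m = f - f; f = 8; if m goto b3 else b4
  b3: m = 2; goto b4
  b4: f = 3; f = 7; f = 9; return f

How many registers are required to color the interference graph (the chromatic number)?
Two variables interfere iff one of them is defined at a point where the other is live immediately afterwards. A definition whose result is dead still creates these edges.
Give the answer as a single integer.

Answer: 2

Working:
Per-block:
  b0: def={r,z} ue=∅
  b1: def={m} ue={r}
  b2: def={f,m} ue=∅
  b3: def={m} ue=∅
  b4: def={f} ue=∅

Liveness:
  live b0: ∅→{r}
  live b1: {r}→∅
  live b2: ∅→∅
  live b3: ∅→∅
  live b4: ∅→∅

Conflict graph:
  f: {m}
  m: {f}
  r: {z}
  z: {r}

Chromatic number:
  clique {f,m} ⇒ need ≥ 2
  2-colouring: R0={f,r}  R1={m,z}
  χ = 2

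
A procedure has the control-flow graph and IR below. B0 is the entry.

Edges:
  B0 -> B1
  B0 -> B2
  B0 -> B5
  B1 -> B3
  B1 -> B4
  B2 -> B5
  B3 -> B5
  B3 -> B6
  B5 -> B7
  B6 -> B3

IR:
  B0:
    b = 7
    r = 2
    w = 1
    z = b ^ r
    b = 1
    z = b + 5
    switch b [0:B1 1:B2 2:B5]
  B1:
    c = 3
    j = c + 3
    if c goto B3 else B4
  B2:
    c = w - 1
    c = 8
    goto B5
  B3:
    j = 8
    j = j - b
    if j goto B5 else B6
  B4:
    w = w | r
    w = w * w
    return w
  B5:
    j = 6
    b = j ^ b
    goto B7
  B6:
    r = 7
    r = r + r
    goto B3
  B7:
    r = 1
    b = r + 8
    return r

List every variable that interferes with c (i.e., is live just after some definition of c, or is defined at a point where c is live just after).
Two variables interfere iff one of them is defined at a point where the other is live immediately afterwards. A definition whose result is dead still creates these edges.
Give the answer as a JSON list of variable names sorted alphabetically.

def/use:
  B0: def={b,r,w,z} ue=∅
  B1: def={c,j} ue=∅
  B2: def={c} ue={w}
  B3: def={j} ue={b}
  B4: def={w} ue={r,w}
  B5: def={b,j} ue={b}
  B6: def={r} ue=∅
  B7: def={b,r} ue=∅

Liveness:
  B0 li=∅ lo={b,r,w}
  B1 li={b,r,w} lo={b,r,w}
  B2 li={b,w} lo={b}
  B3 li={b} lo={b}
  B4 li={r,w} lo=∅
  B5 li={b} lo=∅
  B6 li={b} lo={b}
  B7 li=∅ lo=∅

Interfere edges:
  b: {c,j,r,w,z}
  c: {b,j,r,w}
  j: {b,c,r,w}
  r: {b,c,j,w,z}
  w: {b,c,j,r,z}
  z: {b,r,w}

N(c) = ["b", "j", "r", "w"]

Answer: ["b", "j", "r", "w"]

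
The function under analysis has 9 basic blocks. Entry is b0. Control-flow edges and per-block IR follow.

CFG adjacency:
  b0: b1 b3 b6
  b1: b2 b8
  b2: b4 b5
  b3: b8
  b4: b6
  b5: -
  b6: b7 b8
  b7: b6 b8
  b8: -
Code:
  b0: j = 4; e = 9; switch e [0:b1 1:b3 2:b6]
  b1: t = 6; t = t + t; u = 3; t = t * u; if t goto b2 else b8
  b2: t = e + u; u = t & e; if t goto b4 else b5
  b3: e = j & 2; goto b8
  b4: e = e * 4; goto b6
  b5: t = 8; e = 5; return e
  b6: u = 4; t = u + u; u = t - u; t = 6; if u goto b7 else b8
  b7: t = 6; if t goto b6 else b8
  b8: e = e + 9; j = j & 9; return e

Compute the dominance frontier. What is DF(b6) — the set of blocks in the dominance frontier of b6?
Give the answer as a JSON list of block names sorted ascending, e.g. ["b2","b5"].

idom tree: b1←b0 b2←b1 b3←b0 b4←b2 b5←b2 b6←b0 b7←b6 b8←b0
Join-block Dom:
  b6: preds {b0,b4,b7}: {b0} ∩ {b0,b1,b2,b4} ∩ {b0,b6,b7} = {b0}; idom=b0
  b8: preds {b1,b3,b6,b7}: {b0,b1} ∩ {b0,b3} ∩ {b0,b6} ∩ {b0,b6,b7} = {b0}; idom=b0

DF derivation:
  b6←b0: walk · to b0
  b6←b4: walk b4→b2→b1 to b0
  b6←b7: walk b7→b6 to b0
  b8←b1: walk b1 to b0
  b8←b3: walk b3 to b0
  b8←b6: walk b6 to b0
  b8←b7: walk b7→b6 to b0
  b0 → ∅
  b1 → {b6,b8}
  b2 → {b6}
  b3 → {b8}
  b4 → {b6}
  b5 → ∅
  b6 → {b6,b8}
  b7 → {b6,b8}
  b8 → ∅

DF(b6) = ["b6", "b8"]

Answer: ["b6", "b8"]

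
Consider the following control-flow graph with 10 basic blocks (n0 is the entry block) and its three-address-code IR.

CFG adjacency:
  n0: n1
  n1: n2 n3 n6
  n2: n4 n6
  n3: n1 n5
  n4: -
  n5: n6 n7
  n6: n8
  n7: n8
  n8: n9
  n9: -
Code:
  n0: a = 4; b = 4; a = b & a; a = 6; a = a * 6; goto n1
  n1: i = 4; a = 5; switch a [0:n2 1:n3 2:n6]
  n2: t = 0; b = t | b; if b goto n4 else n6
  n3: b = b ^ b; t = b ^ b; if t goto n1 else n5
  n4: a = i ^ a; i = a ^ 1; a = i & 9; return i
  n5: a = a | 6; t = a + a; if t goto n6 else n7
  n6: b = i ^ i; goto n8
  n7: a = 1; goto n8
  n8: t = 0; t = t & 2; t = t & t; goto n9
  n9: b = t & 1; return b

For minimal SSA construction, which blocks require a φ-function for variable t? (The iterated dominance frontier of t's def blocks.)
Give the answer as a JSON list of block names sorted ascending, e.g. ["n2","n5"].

Answer: ["n1", "n6", "n8"]

Working:
idom tree: n1←n0 n2←n1 n3←n1 n4←n2 n5←n3 n6←n1 n7←n5 n8←n1 n9←n8
Dom∩ at merges:
  n1: preds {n0,n3}: {n0} ∩ {n0,n1,n3} = {n0}; idom=n0
  n6: preds {n1,n2,n5}: {n0,n1} ∩ {n0,n1,n2} ∩ {n0,n1,n3,n5} = {n0,n1}; idom=n1
  n8: preds {n6,n7}: {n0,n1,n6} ∩ {n0,n1,n3,n5,n7} = {n0,n1}; idom=n1

DF walk-up:
  n1←n0: walk · to n0
  n1←n3: walk n3→n1 to n0
  n6←n1: walk · to n1
  n6←n2: walk n2 to n1
  n6←n5: walk n5→n3 to n1
  n8←n6: walk n6 to n1
  n8←n7: walk n7→n5→n3 to n1
  DF(n0)=∅
  DF(n1)={n1}
  DF(n2)={n6}
  DF(n3)={n1,n6,n8}
  DF(n4)=∅
  DF(n5)={n6,n8}
  DF(n6)={n8}
  DF(n7)={n8}
  DF(n8)=∅
  DF(n9)=∅

φ for t: defs {n2,n3,n5,n8}
  DF⁺ = {n1,n6,n8}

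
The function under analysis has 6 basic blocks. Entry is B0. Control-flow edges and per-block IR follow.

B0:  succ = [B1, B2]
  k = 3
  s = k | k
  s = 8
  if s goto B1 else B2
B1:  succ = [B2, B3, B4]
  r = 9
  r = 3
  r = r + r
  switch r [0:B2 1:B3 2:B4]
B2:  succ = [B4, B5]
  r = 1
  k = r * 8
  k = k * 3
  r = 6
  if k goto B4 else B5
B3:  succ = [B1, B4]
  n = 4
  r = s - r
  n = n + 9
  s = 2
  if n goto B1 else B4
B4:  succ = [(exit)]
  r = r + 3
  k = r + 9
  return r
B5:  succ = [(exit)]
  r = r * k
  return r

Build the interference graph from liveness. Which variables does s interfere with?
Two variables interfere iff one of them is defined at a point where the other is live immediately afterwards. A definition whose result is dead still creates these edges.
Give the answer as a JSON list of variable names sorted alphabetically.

Per-block:
  B0 def {k,s} use ∅
  B1 def {r} use ∅
  B2 def {k,r} use ∅
  B3 def {n,r,s} use {r,s}
  B4 def {k,r} use {r}
  B5 def {r} use {k,r}

Liveness:
  B0: in=∅ out={s}
  B1: in={s} out={r,s}
  B2: in=∅ out={k,r}
  B3: in={r,s} out={r,s}
  B4: in={r} out=∅
  B5: in={k,r} out=∅

Interference:
  k↔{r}
  n↔{r,s}
  r↔{k,n,s}
  s↔{n,r}

N(s) = ["n", "r"]

Answer: ["n", "r"]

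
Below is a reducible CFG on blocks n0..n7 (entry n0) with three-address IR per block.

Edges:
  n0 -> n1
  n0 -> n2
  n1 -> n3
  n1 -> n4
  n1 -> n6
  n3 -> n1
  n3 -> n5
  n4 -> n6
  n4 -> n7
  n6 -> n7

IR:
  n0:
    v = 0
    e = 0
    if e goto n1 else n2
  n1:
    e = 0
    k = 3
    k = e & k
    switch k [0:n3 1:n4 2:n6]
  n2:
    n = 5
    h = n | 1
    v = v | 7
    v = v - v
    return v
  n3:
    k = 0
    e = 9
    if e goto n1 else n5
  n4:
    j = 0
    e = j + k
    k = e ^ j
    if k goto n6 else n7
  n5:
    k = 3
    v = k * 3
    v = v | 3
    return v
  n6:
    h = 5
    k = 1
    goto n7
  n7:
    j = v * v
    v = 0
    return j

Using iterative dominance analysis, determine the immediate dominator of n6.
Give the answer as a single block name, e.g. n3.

idom tree: n1←n0 n2←n0 n3←n1 n4←n1 n5←n3 n6←n1 n7←n1
Dom at joins:
  n1: preds {n0,n3}: {n0} ∩ {n0,n1,n3} = {n0}; idom=n0
  n6: preds {n1,n4}: {n0,n1} ∩ {n0,n1,n4} = {n0,n1}; idom=n1
  n7: preds {n4,n6}: {n0,n1,n4} ∩ {n0,n1,n6} = {n0,n1}; idom=n1

idom(n6) = n1

Answer: n1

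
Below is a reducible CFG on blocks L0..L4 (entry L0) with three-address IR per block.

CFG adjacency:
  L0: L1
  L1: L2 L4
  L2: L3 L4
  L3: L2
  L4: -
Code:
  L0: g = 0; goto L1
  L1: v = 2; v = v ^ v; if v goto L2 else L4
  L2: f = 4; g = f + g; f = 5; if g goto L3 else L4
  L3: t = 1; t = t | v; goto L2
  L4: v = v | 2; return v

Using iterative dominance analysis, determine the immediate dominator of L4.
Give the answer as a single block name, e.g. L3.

idom tree: L1←L0 L2←L1 L3←L2 L4←L1
Dom at joins:
  L2: preds {L1,L3}: {L0,L1} ∩ {L0,L1,L2,L3} = {L0,L1}; idom=L1
  L4: preds {L1,L2}: {L0,L1} ∩ {L0,L1,L2} = {L0,L1}; idom=L1

idom(L4) = L1

Answer: L1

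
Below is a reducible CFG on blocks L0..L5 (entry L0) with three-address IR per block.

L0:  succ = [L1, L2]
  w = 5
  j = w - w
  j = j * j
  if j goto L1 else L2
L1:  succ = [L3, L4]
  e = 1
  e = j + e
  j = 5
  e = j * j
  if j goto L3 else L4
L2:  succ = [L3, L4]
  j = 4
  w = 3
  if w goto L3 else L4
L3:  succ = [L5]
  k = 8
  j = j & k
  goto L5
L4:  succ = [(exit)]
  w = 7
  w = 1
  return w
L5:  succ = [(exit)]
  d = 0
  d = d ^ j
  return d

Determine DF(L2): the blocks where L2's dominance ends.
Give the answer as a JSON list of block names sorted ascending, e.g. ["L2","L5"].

idom tree: L1←L0 L2←L0 L3←L0 L4←L0 L5←L3
Join-block Dom:
  L3: preds {L1,L2}: {L0,L1} ∩ {L0,L2} = {L0}; idom=L0
  L4: preds {L1,L2}: {L0,L1} ∩ {L0,L2} = {L0}; idom=L0

DF derivation:
  join L3 pred L1: L1 stop@L0
  join L3 pred L2: L2 stop@L0
  join L4 pred L1: L1 stop@L0
  join L4 pred L2: L2 stop@L0
  DF(L0)=∅
  DF(L1)={L3,L4}
  DF(L2)={L3,L4}
  DF(L3)=∅
  DF(L4)=∅
  DF(L5)=∅

DF(L2) = ["L3", "L4"]

Answer: ["L3", "L4"]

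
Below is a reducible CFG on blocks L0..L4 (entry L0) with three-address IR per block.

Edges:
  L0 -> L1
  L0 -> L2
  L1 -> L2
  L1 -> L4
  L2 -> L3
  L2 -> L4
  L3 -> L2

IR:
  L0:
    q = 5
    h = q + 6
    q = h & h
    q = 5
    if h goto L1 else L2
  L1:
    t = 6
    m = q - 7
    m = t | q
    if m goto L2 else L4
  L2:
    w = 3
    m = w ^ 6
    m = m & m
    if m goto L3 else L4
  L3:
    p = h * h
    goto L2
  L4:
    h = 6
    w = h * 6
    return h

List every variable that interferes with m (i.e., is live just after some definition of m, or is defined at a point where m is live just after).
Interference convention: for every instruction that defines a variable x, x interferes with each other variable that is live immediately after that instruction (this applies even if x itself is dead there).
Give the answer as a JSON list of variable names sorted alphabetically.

Answer: ["h", "q", "t"]

Working:
Per-block:
  L0: {h,q} / ∅
  L1: {m,t} / {q}
  L2: {m,w} / ∅
  L3: {p} / {h}
  L4: {h,w} / ∅

Liveness:
  live L0: ∅→{h,q}
  live L1: {h,q}→{h}
  live L2: {h}→{h}
  live L3: {h}→{h}
  live L4: ∅→∅

Conflict graph:
  h: {m,p,q,t,w}
  m: {h,q,t}
  p: {h}
  q: {h,m,t}
  t: {h,m,q}
  w: {h}

N(m) = ["h", "q", "t"]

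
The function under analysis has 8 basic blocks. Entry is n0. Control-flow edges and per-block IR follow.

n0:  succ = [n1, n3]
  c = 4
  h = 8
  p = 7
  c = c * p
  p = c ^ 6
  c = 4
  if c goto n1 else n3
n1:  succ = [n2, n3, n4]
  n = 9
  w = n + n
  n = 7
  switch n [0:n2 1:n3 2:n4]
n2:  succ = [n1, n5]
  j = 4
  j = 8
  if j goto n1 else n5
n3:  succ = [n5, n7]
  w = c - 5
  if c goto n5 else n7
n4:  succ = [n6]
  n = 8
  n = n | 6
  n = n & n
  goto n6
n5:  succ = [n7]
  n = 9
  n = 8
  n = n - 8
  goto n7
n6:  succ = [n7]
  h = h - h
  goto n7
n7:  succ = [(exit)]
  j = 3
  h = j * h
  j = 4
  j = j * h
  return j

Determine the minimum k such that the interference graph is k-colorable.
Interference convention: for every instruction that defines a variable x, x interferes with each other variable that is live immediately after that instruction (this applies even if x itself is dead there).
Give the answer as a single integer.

Answer: 3

Working:
def/use:
  n0: def={c,h,p} ue=∅
  n1: def={n,w} ue=∅
  n2: def={j} ue=∅
  n3: def={w} ue={c}
  n4: def={n} ue=∅
  n5: def={n} ue=∅
  n6: def={h} ue={h}
  n7: def={h,j} ue={h}

Backward fixpoint:
  live n0: ∅→{c,h}
  live n1: {c,h}→{c,h}
  live n2: {c,h}→{c,h}
  live n3: {c,h}→{h}
  live n4: {h}→{h}
  live n5: {h}→{h}
  live n6: {h}→{h}
  live n7: {h}→∅

Conflict graph:
  c↔{h,j,n,p,w}
  h↔{c,j,n,p,w}
  j↔{c,h}
  n↔{c,h}
  p↔{c,h}
  w↔{c,h}

Chromatic number:
  {c,h,j} pairwise interfere (3-clique) ⇒ χ ≥ 3
  assign c→c0 h→c1 j→c2 n→c2 p→c2 w→c2 — no edge inside a register ⇒ χ ≤ 3
  χ = 3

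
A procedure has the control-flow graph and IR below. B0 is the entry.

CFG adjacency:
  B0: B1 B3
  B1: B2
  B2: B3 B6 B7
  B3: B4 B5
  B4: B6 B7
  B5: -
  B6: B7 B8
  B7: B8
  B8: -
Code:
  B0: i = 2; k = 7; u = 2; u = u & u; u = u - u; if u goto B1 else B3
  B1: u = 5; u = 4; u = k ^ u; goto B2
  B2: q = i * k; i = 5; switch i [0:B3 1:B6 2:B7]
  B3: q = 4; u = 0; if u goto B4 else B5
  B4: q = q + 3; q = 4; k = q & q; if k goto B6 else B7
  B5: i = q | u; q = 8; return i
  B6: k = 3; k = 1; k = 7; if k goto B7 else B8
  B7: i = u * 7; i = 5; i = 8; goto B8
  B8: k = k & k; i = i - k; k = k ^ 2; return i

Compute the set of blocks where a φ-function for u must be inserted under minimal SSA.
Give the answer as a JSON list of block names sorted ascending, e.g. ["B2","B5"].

Answer: ["B3", "B6", "B7", "B8"]

Working:
idom tree: B1←B0 B2←B1 B3←B0 B4←B3 B5←B3 B6←B0 B7←B0 B8←B0
Dom∩ at merges:
  B3: preds {B0,B2}: {B0} ∩ {B0,B1,B2} = {B0}; idom=B0
  B6: preds {B2,B4}: {B0,B1,B2} ∩ {B0,B3,B4} = {B0}; idom=B0
  B7: preds {B2,B4,B6}: {B0,B1,B2} ∩ {B0,B3,B4} ∩ {B0,B6} = {B0}; idom=B0
  B8: preds {B6,B7}: {B0,B6} ∩ {B0,B7} = {B0}; idom=B0

DF walk-up:
  join B3 pred B0: · stop@B0
  join B3 pred B2: B2→B1 stop@B0
  join B6 pred B2: B2→B1 stop@B0
  join B6 pred B4: B4→B3 stop@B0
  join B7 pred B2: B2→B1 stop@B0
  join B7 pred B4: B4→B3 stop@B0
  join B7 pred B6: B6 stop@B0
  join B8 pred B6: B6 stop@B0
  join B8 pred B7: B7 stop@B0
  DF(B0)=∅
  DF(B1)={B3,B6,B7}
  DF(B2)={B3,B6,B7}
  DF(B3)={B6,B7}
  DF(B4)={B6,B7}
  DF(B5)=∅
  DF(B6)={B7,B8}
  DF(B7)={B8}
  DF(B8)=∅

φ for u: defs {B0,B1,B3}
  DF⁺ = {B3,B6,B7,B8}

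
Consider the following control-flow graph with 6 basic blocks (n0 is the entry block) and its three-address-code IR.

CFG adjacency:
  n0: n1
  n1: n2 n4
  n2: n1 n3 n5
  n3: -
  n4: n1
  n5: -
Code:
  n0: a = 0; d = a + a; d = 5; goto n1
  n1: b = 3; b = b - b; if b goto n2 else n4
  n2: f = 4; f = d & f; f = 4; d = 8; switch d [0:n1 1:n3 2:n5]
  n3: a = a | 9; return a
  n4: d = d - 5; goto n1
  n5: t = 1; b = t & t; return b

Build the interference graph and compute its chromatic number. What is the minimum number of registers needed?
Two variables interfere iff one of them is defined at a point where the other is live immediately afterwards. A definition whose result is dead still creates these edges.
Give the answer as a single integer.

Answer: 3

Working:
def/use:
  n0 def {a,d} use ∅
  n1 def {b} use ∅
  n2 def {d,f} use {d}
  n3 def {a} use {a}
  n4 def {d} use {d}
  n5 def {b,t} use ∅

Live sets:
  n0: in=∅ out={a,d}
  n1: in={a,d} out={a,d}
  n2: in={a,d} out={a,d}
  n3: in={a} out=∅
  n4: in={a,d} out={a,d}
  n5: in=∅ out=∅

Conflict graph:
  a: {b,d,f}
  b: {a,d}
  d: {a,b,f}
  f: {a,d}
  t: ∅

Chromatic number:
  {a,b,d} pairwise interfere (3-clique) ⇒ χ ≥ 3
  3-colouring: r0={a,t}  r1={d}  r2={b,f}
  χ = 3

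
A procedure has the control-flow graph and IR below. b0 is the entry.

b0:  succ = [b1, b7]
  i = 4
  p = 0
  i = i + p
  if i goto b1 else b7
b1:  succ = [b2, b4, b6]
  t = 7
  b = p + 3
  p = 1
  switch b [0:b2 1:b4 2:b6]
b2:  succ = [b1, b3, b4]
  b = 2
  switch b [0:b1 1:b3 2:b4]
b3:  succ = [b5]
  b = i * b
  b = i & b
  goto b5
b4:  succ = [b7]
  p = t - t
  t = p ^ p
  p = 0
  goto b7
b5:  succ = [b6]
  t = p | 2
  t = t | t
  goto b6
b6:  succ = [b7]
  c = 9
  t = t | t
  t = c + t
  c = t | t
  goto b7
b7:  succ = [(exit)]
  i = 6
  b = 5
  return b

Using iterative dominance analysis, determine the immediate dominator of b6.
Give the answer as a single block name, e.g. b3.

idom tree: b1←b0 b2←b1 b3←b2 b4←b1 b5←b3 b6←b1 b7←b0
Dom∩ at merges:
  b1: preds {b0,b2}: {b0} ∩ {b0,b1,b2} = {b0}; idom=b0
  b4: preds {b1,b2}: {b0,b1} ∩ {b0,b1,b2} = {b0,b1}; idom=b1
  b6: preds {b1,b5}: {b0,b1} ∩ {b0,b1,b2,b3,b5} = {b0,b1}; idom=b1
  b7: preds {b0,b4,b6}: {b0} ∩ {b0,b1,b4} ∩ {b0,b1,b6} = {b0}; idom=b0

idom(b6) = b1

Answer: b1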